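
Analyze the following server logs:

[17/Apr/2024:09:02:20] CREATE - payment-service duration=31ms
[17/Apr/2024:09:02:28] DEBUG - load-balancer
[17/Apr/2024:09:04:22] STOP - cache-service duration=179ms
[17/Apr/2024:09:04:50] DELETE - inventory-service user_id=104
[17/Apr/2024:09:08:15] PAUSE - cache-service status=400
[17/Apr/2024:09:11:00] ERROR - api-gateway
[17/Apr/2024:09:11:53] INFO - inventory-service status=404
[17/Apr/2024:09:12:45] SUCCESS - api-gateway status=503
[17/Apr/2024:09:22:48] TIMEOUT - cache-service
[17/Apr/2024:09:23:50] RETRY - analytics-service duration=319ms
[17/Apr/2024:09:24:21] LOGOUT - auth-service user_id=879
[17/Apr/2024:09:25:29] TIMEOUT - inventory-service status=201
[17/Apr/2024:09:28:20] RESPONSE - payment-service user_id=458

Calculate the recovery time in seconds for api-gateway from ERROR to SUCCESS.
105

To calculate recovery time:

1. Find ERROR event for api-gateway: 17/Apr/2024:09:11:00
2. Find next SUCCESS event for api-gateway: 17/Apr/2024:09:12:45
3. Recovery time: 17/Apr/2024:09:12:45 - 17/Apr/2024:09:11:00 = 105 seconds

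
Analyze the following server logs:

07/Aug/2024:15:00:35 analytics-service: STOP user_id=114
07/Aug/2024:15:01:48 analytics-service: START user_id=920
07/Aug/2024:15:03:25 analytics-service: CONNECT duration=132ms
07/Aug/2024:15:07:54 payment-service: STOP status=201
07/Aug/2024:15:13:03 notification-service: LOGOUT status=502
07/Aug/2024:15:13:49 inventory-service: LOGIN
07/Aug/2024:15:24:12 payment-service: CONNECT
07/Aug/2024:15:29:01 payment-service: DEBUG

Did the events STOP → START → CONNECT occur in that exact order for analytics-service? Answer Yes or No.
Yes

To verify sequence order:

1. Find all events in sequence STOP → START → CONNECT for analytics-service
2. Extract their timestamps
3. Check if timestamps are in ascending order
4. Result: Yes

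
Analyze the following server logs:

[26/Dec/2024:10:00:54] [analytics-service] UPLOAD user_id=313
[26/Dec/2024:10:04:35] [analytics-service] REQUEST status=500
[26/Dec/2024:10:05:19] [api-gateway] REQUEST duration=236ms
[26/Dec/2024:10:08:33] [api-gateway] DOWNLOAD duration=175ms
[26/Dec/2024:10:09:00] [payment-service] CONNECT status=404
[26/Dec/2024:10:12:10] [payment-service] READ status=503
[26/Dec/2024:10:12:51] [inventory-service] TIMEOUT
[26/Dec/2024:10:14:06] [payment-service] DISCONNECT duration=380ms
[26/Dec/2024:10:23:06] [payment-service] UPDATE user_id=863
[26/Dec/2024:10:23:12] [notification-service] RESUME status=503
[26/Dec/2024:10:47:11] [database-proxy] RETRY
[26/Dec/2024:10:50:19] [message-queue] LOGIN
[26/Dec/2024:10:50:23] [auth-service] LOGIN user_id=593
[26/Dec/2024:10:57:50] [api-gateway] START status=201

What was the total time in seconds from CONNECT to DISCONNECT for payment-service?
306

To calculate state duration:

1. Find CONNECT event for payment-service: 26/Dec/2024:10:09:00
2. Find DISCONNECT event for payment-service: 26/Dec/2024:10:14:06
3. Calculate duration: 26/Dec/2024:10:14:06 - 26/Dec/2024:10:09:00 = 306 seconds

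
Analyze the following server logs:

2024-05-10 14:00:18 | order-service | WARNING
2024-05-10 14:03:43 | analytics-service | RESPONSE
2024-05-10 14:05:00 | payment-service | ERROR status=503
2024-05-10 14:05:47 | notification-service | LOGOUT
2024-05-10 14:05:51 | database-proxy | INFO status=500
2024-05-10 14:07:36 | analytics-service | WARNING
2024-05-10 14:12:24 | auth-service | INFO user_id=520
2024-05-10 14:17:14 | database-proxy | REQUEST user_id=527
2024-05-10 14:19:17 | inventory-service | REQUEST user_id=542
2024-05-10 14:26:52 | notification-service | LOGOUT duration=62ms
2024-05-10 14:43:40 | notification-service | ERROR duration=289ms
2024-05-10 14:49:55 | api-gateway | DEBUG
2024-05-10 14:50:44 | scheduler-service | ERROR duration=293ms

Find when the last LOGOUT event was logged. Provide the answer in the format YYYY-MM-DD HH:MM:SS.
2024-05-10 14:26:52

To find the last event:

1. Filter for all LOGOUT events
2. Sort by timestamp
3. Select the last one
4. Timestamp: 2024-05-10 14:26:52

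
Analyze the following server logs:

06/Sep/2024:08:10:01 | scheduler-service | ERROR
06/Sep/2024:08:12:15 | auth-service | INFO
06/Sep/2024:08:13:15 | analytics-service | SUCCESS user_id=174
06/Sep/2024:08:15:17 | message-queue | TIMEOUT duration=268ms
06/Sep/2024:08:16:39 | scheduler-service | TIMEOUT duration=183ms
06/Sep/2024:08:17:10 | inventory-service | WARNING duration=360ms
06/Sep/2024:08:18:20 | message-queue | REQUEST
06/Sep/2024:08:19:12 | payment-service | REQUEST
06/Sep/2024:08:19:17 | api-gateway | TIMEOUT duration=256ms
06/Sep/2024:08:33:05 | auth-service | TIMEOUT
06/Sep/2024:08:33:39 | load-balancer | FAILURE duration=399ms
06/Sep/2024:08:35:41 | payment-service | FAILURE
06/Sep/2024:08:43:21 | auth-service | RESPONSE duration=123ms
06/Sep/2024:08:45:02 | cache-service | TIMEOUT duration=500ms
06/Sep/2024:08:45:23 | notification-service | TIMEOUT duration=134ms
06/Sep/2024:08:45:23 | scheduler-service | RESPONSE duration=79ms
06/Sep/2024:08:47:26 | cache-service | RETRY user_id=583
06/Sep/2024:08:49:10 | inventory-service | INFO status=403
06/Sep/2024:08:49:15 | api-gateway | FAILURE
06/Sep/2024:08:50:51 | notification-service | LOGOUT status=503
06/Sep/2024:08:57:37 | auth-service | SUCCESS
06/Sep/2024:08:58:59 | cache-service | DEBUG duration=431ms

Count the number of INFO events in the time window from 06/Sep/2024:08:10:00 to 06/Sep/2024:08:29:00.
1

To count events in the time window:

1. Window boundaries: 06/Sep/2024:08:10:00 to 06/Sep/2024:08:29:00
2. Filter for INFO events within this window
3. Count matching events: 1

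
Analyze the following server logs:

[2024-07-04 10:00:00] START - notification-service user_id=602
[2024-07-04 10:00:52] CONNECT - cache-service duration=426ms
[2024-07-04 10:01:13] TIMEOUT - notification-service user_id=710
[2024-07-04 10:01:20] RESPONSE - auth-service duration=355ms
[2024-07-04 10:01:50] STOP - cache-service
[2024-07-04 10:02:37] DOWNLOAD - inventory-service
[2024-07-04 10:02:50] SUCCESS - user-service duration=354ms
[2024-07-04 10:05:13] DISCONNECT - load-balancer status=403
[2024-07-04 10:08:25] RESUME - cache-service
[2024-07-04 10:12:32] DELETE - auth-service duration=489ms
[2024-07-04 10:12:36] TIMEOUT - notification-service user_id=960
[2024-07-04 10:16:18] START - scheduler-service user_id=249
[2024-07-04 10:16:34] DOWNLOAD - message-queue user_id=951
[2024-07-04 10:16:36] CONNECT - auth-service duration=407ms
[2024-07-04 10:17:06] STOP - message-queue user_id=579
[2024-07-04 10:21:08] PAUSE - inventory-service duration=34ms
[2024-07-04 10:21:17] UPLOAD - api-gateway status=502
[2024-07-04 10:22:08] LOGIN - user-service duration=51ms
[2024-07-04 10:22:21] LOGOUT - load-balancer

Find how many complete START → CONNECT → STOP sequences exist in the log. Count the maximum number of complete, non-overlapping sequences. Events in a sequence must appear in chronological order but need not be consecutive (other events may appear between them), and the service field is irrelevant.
2

To count sequences:

1. Look for pattern: START → CONNECT → STOP
2. Greedily scan the log in chronological order, matching each sequence element in turn (ignoring service)
3. Each time the full pattern completes, increment the count and restart matching from the next event
4. Complete non-overlapping sequences found: 2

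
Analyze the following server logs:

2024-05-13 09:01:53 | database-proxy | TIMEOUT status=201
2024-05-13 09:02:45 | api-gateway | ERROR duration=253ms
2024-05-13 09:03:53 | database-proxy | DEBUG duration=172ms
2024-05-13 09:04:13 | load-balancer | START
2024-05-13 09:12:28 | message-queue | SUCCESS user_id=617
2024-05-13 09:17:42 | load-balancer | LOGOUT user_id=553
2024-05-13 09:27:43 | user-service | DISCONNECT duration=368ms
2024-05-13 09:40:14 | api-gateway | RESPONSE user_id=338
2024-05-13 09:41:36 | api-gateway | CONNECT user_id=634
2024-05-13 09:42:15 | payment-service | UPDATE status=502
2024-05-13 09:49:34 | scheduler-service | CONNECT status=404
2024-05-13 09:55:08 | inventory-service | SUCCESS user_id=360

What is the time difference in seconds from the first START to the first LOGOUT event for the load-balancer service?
809

To find the time between events:

1. Locate the first START event for load-balancer: 2024-05-13 09:04:13
2. Locate the first LOGOUT event for load-balancer: 2024-05-13 09:17:42
3. Calculate the difference: 2024-05-13 09:17:42 - 2024-05-13 09:04:13 = 809 seconds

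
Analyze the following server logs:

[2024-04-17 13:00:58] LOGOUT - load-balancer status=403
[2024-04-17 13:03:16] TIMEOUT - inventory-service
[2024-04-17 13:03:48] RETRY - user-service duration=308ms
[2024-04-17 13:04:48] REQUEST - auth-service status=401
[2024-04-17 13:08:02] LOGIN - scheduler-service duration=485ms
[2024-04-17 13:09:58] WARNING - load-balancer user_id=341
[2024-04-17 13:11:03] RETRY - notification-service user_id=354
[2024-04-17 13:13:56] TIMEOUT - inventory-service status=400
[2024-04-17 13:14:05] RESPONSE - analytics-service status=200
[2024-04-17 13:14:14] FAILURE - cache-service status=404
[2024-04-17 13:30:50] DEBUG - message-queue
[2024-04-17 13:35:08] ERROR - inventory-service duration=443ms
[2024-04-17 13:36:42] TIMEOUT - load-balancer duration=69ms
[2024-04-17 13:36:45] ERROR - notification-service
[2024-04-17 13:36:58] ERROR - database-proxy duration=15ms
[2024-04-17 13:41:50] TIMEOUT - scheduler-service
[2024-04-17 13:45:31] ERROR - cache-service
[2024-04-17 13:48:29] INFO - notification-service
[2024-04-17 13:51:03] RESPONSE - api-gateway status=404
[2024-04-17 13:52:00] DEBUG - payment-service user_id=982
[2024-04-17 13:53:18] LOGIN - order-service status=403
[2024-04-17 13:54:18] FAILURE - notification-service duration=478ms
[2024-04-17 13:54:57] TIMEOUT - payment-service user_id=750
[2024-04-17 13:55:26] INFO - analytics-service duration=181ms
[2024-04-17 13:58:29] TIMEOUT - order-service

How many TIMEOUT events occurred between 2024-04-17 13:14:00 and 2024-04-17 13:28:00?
0

To count events in the time window:

1. Window boundaries: 2024-04-17 13:14:00 to 2024-04-17 13:28:00
2. Filter for TIMEOUT events within this window
3. Count matching events: 0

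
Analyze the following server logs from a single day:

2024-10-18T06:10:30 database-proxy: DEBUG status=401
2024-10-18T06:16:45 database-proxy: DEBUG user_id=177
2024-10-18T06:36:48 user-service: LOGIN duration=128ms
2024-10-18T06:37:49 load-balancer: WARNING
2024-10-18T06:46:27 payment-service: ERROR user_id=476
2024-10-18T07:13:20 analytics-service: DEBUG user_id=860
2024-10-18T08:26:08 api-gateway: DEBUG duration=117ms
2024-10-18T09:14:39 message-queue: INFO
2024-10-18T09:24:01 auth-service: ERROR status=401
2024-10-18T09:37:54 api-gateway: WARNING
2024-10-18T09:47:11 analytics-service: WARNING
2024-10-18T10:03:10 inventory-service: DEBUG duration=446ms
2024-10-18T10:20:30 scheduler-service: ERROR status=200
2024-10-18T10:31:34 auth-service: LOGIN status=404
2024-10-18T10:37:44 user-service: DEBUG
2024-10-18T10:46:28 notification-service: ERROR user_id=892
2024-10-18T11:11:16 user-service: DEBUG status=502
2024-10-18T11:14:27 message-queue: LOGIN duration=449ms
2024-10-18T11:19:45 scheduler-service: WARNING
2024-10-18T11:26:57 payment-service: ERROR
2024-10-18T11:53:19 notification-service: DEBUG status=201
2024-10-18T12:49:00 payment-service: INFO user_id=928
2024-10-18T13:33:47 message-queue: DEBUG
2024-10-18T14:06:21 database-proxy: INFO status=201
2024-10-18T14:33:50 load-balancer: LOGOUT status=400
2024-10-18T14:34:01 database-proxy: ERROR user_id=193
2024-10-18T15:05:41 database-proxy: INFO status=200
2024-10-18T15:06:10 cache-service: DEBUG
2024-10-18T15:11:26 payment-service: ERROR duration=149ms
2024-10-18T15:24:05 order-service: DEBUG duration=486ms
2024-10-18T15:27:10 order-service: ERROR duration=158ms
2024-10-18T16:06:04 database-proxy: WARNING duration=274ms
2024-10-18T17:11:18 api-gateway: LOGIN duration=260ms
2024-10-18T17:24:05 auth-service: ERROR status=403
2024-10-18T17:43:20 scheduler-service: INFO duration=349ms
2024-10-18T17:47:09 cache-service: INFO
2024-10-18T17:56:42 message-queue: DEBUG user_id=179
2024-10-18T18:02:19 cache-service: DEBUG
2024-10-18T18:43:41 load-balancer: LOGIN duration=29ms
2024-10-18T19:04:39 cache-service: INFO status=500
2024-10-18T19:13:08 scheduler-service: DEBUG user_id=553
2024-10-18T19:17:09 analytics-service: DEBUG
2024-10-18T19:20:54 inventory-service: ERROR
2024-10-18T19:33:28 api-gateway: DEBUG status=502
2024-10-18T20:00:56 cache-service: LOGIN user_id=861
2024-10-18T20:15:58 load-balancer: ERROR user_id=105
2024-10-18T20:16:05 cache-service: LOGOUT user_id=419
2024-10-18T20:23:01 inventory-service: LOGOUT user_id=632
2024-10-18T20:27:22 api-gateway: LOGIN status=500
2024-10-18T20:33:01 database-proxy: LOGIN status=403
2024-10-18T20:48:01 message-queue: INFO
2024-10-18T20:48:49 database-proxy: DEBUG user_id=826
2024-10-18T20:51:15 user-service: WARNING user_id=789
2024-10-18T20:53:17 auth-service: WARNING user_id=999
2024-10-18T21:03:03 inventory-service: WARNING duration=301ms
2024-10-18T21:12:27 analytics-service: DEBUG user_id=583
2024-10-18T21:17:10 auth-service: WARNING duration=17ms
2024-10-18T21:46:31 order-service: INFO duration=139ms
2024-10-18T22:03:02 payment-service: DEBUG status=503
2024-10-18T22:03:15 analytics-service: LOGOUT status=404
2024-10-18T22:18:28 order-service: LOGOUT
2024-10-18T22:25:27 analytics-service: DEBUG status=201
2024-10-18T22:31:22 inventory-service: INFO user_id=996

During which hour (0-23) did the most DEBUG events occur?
19

To find the peak hour:

1. Group all DEBUG events by hour
2. Count events in each hour
3. Find hour with maximum count
4. Peak hour: 19 (with 3 events)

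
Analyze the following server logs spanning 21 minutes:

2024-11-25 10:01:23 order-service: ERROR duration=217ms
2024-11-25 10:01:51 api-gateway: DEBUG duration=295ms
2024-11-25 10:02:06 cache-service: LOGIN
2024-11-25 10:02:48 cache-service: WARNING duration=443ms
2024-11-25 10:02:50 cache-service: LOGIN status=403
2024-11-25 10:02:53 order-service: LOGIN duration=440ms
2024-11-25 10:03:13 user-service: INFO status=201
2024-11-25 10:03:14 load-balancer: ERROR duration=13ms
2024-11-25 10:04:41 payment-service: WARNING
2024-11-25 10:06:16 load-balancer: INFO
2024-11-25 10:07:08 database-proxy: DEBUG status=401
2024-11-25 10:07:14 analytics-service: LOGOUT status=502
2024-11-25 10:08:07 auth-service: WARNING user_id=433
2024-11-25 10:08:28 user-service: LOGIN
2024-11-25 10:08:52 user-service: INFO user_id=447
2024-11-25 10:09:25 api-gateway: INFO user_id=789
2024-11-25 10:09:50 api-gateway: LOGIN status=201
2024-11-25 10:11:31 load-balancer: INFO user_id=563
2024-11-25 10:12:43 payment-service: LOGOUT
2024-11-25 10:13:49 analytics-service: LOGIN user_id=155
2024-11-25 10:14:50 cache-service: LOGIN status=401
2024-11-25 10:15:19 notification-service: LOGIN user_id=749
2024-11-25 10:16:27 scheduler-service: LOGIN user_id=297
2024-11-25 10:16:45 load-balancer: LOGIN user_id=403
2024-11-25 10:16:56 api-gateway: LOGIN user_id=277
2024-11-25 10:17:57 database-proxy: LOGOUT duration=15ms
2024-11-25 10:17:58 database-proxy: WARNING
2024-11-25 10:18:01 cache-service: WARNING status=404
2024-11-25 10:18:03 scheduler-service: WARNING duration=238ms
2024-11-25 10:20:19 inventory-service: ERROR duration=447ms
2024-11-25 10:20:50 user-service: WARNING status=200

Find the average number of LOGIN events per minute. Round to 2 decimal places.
0.52

To calculate the rate:

1. Count total LOGIN events: 11
2. Total time period: 21 minutes
3. Rate = 11 / 21 = 0.52 events per minute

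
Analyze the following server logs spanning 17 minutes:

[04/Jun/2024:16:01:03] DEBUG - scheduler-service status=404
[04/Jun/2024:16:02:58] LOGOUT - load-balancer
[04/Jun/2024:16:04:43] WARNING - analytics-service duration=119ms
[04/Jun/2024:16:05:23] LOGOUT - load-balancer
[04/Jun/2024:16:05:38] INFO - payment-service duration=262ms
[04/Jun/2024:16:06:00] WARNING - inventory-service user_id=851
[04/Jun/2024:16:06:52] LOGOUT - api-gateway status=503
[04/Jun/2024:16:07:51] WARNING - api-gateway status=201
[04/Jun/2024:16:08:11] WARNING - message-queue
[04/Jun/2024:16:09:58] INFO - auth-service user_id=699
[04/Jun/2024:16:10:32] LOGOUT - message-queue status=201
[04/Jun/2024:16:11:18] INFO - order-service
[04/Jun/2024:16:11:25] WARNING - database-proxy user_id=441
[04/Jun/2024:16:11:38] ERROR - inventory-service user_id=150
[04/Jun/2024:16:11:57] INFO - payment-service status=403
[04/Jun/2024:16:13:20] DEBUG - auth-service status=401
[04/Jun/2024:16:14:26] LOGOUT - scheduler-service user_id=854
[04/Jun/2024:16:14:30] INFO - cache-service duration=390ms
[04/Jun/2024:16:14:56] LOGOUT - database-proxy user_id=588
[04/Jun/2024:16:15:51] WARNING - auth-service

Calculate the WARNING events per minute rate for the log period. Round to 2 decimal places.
0.35

To calculate the rate:

1. Count total WARNING events: 6
2. Total time period: 17 minutes
3. Rate = 6 / 17 = 0.35 events per minute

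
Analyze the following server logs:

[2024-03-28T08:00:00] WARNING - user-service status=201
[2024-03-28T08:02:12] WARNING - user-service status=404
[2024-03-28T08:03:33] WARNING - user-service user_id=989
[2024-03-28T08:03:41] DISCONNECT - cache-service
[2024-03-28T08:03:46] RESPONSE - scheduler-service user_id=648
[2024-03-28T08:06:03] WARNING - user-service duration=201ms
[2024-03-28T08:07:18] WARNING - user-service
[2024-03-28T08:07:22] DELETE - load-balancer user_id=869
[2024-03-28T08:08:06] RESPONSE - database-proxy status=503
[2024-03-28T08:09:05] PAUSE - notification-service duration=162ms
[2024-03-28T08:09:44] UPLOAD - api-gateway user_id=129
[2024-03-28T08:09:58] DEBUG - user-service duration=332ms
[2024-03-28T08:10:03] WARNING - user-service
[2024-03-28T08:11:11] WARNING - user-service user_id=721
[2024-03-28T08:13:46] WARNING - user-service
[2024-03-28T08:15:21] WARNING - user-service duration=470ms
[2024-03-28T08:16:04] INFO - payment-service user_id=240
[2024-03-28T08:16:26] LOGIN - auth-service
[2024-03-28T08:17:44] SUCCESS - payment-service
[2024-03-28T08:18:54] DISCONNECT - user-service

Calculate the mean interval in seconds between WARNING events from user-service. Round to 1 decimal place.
115.1

To calculate average interval:

1. Find all WARNING events for user-service in order
2. Calculate time gaps between consecutive events
3. Compute mean of gaps: 921 / 8 = 115.1 seconds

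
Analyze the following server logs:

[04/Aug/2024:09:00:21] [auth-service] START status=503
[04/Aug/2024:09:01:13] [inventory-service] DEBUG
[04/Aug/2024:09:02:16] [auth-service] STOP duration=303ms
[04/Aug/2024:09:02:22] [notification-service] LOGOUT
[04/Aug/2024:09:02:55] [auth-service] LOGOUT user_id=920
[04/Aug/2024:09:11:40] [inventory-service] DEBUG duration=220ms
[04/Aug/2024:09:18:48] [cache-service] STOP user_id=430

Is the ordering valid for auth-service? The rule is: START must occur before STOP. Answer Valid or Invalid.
Valid

To validate ordering:

1. Required order: START → STOP
2. Rule: START must occur before STOP
3. Check actual order of events for auth-service
4. Result: Valid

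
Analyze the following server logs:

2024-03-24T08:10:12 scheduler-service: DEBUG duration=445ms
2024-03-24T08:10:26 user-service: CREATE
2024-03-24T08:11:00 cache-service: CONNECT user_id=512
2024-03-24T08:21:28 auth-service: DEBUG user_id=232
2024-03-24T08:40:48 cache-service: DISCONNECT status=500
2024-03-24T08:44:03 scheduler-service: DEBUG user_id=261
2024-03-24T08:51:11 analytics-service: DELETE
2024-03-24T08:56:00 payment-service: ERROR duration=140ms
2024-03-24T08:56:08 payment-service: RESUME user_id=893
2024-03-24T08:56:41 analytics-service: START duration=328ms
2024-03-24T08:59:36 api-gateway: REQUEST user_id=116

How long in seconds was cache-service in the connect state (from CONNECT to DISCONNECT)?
1788

To calculate state duration:

1. Find CONNECT event for cache-service: 2024-03-24T08:11:00
2. Find DISCONNECT event for cache-service: 2024-03-24T08:40:48
3. Calculate duration: 2024-03-24T08:40:48 - 2024-03-24T08:11:00 = 1788 seconds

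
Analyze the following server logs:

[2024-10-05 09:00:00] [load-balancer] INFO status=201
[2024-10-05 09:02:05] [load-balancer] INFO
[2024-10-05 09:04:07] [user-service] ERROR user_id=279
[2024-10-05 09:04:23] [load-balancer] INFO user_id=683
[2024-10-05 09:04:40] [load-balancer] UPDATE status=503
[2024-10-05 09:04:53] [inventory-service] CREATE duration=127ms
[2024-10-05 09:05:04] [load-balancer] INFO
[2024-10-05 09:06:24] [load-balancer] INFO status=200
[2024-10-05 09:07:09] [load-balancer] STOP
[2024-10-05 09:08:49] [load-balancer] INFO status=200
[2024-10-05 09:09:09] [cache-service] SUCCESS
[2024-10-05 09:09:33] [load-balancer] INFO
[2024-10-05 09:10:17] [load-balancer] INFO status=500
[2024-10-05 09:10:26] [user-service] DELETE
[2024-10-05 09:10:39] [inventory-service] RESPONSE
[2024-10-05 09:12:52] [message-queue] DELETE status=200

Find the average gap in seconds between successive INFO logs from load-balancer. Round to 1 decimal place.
88.1

To calculate average interval:

1. Find all INFO events for load-balancer in order
2. Calculate time gaps between consecutive events
3. Compute mean of gaps: 617 / 7 = 88.1 seconds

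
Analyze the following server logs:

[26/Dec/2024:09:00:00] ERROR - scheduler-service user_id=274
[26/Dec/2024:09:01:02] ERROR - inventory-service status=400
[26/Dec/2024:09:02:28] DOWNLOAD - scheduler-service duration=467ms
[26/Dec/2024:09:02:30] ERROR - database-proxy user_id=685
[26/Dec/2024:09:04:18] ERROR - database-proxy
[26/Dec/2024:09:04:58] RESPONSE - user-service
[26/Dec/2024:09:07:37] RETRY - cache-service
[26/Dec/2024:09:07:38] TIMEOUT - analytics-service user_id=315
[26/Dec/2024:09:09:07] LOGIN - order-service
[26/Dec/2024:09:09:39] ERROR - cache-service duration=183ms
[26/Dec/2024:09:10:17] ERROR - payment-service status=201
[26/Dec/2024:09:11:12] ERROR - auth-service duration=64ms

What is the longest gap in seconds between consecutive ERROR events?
321

To find the longest gap:

1. Extract all ERROR events in chronological order
2. Calculate time differences between consecutive events
3. Find the maximum difference
4. Longest gap: 321 seconds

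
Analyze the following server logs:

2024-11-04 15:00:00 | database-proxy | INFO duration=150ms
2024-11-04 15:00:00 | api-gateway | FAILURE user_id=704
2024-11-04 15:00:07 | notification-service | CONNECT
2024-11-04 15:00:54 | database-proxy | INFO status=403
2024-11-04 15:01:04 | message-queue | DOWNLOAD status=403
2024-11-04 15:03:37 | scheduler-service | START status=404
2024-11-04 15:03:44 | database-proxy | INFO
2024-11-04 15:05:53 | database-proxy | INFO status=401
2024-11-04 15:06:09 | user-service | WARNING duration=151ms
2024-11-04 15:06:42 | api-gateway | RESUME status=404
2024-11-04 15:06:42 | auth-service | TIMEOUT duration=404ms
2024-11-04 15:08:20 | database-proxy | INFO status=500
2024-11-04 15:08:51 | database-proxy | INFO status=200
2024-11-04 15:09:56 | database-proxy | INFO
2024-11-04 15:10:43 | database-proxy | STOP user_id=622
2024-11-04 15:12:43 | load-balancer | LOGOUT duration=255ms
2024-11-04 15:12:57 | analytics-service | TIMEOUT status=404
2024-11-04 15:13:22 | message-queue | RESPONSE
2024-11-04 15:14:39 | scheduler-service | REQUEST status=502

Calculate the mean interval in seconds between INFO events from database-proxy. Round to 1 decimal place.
99.3

To calculate average interval:

1. Find all INFO events for database-proxy in order
2. Calculate time gaps between consecutive events
3. Compute mean of gaps: 596 / 6 = 99.3 seconds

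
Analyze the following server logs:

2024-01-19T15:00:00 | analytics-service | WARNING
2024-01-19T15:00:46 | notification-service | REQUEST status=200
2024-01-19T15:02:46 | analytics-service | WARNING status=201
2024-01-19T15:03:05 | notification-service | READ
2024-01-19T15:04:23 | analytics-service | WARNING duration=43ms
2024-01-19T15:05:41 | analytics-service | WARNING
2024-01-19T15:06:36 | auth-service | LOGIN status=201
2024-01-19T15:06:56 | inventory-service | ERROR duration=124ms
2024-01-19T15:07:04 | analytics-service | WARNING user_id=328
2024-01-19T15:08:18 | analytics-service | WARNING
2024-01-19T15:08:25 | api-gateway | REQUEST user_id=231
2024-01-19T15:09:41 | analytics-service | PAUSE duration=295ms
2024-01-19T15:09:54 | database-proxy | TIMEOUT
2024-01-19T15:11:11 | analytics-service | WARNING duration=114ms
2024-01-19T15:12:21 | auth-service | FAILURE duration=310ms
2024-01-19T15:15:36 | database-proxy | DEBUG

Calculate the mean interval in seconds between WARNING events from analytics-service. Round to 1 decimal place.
111.8

To calculate average interval:

1. Find all WARNING events for analytics-service in order
2. Calculate time gaps between consecutive events
3. Compute mean of gaps: 671 / 6 = 111.8 seconds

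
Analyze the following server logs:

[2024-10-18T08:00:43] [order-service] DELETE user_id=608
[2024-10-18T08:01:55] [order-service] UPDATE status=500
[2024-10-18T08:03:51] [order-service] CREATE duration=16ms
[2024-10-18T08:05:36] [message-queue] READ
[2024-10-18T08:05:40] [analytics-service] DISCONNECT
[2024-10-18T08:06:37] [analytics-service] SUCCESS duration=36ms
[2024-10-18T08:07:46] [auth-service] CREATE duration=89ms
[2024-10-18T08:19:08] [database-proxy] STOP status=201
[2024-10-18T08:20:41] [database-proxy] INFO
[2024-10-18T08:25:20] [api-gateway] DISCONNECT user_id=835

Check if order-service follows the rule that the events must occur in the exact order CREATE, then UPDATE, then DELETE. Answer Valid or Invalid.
Invalid

To validate ordering:

1. Required order: CREATE → UPDATE → DELETE
2. Rule: the events must occur in the exact order CREATE, then UPDATE, then DELETE
3. Check actual order of events for order-service
4. Result: Invalid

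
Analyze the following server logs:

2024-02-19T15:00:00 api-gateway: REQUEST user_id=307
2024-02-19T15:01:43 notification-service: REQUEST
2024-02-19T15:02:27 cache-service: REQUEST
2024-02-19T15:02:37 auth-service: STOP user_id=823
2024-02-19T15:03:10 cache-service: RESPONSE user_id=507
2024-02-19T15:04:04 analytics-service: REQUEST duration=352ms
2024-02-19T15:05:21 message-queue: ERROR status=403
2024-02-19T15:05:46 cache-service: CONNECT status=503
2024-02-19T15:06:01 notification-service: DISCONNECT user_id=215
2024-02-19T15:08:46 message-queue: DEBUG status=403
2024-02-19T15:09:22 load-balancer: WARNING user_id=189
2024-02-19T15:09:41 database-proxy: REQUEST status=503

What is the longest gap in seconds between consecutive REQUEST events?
337

To find the longest gap:

1. Extract all REQUEST events in chronological order
2. Calculate time differences between consecutive events
3. Find the maximum difference
4. Longest gap: 337 seconds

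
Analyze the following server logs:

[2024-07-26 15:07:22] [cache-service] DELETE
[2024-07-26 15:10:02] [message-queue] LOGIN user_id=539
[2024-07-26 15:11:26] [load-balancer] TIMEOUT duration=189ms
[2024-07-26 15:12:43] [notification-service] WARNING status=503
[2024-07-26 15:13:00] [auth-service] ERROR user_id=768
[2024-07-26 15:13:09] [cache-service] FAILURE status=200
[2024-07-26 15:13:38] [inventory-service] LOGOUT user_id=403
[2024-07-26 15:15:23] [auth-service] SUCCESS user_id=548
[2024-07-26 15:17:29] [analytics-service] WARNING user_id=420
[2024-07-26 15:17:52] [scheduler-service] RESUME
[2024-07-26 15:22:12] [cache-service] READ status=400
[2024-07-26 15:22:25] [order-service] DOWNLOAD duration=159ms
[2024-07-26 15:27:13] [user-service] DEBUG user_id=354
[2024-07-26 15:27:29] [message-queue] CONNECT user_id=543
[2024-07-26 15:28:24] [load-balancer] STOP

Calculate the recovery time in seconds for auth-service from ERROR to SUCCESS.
143

To calculate recovery time:

1. Find ERROR event for auth-service: 2024-07-26 15:13:00
2. Find next SUCCESS event for auth-service: 2024-07-26 15:15:23
3. Recovery time: 2024-07-26 15:15:23 - 2024-07-26 15:13:00 = 143 seconds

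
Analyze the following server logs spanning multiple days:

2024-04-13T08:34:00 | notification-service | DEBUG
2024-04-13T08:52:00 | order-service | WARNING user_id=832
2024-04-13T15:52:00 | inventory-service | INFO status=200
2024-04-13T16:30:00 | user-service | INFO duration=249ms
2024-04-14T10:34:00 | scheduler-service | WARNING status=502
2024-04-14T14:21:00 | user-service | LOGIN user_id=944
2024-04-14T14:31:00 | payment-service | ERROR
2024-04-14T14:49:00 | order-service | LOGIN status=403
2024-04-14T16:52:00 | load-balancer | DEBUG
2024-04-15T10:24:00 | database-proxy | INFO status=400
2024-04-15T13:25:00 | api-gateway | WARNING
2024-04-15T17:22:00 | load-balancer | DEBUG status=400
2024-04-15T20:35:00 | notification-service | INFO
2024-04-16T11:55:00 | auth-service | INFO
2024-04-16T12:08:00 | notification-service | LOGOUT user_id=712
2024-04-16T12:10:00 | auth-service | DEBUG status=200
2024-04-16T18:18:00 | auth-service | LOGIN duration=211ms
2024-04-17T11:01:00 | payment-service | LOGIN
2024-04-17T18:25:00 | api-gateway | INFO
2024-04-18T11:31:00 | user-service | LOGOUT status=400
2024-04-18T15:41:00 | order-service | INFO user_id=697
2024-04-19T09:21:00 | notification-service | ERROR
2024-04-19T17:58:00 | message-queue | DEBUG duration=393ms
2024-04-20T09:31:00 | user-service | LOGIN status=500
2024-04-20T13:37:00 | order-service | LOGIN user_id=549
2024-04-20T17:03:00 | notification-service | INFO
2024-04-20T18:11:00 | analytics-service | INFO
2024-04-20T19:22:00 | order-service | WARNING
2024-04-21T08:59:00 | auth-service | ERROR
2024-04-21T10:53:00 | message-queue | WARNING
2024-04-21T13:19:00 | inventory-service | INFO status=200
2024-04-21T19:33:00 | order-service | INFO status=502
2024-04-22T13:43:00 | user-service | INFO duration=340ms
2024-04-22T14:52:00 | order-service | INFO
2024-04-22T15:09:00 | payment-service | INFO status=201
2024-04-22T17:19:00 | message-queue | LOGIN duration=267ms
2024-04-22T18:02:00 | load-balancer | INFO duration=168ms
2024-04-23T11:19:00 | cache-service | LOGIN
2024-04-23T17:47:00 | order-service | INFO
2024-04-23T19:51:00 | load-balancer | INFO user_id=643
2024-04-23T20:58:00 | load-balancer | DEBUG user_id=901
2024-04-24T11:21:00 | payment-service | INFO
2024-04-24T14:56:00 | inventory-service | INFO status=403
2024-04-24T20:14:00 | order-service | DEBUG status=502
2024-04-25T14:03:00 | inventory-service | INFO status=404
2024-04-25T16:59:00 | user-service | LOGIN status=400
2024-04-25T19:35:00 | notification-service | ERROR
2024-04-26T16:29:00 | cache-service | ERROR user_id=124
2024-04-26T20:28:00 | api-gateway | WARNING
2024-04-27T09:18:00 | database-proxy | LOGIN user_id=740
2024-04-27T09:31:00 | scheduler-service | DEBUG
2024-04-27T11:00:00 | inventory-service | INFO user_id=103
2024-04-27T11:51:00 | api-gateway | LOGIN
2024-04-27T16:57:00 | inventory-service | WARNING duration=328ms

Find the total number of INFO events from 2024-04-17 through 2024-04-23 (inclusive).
12

To filter by date range:

1. Date range: 2024-04-17 through 2024-04-23, both dates inclusive
2. Filter for INFO events whose date falls in this range
3. Count matching events: 12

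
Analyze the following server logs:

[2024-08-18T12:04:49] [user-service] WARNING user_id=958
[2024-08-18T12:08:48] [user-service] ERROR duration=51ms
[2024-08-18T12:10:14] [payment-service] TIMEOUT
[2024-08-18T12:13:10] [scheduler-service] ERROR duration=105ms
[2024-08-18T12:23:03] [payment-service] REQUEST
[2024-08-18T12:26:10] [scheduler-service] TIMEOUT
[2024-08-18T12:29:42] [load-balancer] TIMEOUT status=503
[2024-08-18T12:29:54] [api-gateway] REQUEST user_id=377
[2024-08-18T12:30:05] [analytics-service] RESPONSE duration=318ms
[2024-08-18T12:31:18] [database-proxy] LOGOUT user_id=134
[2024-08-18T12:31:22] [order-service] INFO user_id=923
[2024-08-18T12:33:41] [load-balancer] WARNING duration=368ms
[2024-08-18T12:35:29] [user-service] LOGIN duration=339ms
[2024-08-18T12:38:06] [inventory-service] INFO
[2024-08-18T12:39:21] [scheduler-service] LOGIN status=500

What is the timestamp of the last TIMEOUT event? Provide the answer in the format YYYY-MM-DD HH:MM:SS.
2024-08-18 12:29:42

To find the last event:

1. Filter for all TIMEOUT events
2. Sort by timestamp
3. Select the last one
4. Timestamp: 2024-08-18 12:29:42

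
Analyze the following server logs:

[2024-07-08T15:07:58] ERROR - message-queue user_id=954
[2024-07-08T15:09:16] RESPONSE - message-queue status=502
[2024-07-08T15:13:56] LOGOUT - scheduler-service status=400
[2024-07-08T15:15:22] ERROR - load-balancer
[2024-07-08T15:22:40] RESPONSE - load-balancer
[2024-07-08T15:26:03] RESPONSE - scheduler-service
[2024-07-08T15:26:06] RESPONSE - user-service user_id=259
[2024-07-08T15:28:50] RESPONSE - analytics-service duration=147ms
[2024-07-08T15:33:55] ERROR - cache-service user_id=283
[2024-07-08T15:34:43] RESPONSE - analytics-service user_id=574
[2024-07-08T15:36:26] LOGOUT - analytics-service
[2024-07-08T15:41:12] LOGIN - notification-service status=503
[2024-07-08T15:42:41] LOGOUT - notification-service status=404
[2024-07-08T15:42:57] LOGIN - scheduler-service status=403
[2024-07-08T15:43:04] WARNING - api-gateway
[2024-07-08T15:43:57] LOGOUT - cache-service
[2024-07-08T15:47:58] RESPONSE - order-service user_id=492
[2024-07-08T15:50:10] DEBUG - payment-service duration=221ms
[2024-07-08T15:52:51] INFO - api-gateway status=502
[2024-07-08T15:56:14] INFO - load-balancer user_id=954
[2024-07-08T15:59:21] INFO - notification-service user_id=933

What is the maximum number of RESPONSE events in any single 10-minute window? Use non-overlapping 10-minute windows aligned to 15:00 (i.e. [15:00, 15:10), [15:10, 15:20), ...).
4

To find the burst window:

1. Divide the log period into non-overlapping 10-minute windows starting at 15:00
2. Count RESPONSE events in each window
3. Find the window with maximum count
4. Maximum events in a window: 4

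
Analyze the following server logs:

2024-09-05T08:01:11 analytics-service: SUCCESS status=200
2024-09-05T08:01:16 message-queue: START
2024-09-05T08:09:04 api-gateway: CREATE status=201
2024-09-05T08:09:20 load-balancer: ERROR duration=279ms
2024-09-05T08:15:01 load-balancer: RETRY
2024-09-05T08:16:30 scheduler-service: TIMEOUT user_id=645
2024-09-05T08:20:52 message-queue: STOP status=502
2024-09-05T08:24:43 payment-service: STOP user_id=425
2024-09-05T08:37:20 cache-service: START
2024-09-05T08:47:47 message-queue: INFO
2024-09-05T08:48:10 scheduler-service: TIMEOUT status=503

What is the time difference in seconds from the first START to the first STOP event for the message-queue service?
1176

To find the time between events:

1. Locate the first START event for message-queue: 2024-09-05T08:01:16
2. Locate the first STOP event for message-queue: 2024-09-05T08:20:52
3. Calculate the difference: 2024-09-05T08:20:52 - 2024-09-05T08:01:16 = 1176 seconds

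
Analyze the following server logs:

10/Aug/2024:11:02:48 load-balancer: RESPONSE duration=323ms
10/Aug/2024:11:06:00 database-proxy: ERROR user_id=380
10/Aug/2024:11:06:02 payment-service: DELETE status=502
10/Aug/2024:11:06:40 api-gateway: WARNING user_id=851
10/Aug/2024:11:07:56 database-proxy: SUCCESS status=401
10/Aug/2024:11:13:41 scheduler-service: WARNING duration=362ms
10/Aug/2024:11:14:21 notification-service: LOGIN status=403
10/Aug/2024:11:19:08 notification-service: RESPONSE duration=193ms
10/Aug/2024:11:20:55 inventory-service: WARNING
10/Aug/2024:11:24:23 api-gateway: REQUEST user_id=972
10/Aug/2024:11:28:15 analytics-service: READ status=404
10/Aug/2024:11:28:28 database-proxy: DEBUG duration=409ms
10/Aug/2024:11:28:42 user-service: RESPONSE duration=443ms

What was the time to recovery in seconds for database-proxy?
116

To calculate recovery time:

1. Find ERROR event for database-proxy: 10/Aug/2024:11:06:00
2. Find next SUCCESS event for database-proxy: 10/Aug/2024:11:07:56
3. Recovery time: 10/Aug/2024:11:07:56 - 10/Aug/2024:11:06:00 = 116 seconds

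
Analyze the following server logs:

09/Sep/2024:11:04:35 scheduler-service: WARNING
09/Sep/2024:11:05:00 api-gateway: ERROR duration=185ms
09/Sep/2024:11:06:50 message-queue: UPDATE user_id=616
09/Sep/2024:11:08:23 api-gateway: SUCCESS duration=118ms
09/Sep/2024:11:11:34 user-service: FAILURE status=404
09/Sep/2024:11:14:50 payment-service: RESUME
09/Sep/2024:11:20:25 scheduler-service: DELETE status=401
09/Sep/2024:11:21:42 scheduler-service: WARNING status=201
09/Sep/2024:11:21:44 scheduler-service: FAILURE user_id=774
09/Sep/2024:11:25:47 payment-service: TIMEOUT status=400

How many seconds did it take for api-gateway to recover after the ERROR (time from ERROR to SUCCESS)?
203

To calculate recovery time:

1. Find ERROR event for api-gateway: 09/Sep/2024:11:05:00
2. Find next SUCCESS event for api-gateway: 09/Sep/2024:11:08:23
3. Recovery time: 09/Sep/2024:11:08:23 - 09/Sep/2024:11:05:00 = 203 seconds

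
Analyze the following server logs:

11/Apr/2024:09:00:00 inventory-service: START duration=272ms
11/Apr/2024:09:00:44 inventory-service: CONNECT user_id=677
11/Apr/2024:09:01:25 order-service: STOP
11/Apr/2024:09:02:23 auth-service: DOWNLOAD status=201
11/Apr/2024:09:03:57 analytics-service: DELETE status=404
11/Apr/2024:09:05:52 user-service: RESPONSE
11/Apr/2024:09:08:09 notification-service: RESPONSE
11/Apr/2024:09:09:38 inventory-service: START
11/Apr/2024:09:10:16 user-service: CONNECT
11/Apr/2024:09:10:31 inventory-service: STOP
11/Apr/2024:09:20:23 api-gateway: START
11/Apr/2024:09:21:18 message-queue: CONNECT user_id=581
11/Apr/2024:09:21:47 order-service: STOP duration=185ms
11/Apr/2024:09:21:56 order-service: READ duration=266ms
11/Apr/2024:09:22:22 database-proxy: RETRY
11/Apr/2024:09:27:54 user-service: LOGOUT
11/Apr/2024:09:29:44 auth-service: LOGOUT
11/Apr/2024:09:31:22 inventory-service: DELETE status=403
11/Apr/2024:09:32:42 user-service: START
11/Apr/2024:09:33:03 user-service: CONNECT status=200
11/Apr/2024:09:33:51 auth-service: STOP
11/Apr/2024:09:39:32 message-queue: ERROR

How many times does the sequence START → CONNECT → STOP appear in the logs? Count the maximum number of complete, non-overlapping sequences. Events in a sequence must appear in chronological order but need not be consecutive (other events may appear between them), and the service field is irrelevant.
4

To count sequences:

1. Look for pattern: START → CONNECT → STOP
2. Greedily scan the log in chronological order, matching each sequence element in turn (ignoring service)
3. Each time the full pattern completes, increment the count and restart matching from the next event
4. Complete non-overlapping sequences found: 4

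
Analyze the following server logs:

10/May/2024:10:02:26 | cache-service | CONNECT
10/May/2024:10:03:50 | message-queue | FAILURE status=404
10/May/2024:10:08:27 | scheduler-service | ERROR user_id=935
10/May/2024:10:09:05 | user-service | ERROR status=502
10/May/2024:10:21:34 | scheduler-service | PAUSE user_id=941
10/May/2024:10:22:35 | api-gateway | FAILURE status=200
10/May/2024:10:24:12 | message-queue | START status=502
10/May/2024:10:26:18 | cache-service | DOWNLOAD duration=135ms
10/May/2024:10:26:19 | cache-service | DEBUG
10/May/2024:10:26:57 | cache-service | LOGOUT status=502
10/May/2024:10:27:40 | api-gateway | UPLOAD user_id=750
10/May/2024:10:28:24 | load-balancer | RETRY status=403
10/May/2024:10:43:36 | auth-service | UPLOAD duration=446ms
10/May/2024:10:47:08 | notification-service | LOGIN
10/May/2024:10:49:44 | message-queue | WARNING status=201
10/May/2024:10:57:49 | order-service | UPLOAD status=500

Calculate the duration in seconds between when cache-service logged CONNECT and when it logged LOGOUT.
1471

To find the time between events:

1. Locate the first CONNECT event for cache-service: 10/May/2024:10:02:26
2. Locate the first LOGOUT event for cache-service: 10/May/2024:10:26:57
3. Calculate the difference: 10/May/2024:10:26:57 - 10/May/2024:10:02:26 = 1471 seconds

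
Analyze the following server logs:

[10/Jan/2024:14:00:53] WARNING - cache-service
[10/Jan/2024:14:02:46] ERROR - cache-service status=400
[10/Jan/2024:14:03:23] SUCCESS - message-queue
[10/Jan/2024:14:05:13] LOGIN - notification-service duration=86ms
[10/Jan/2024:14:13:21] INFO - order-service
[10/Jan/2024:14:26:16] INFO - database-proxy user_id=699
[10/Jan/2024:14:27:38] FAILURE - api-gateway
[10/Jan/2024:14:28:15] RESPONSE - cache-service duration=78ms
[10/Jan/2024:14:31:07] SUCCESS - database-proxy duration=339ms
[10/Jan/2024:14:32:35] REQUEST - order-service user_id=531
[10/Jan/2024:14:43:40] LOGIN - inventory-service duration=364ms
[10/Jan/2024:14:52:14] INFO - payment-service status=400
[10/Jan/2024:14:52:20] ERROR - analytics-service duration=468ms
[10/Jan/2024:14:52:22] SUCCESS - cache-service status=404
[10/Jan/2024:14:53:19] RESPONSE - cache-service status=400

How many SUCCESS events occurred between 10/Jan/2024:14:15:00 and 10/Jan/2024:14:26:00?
0

To count events in the time window:

1. Window boundaries: 10/Jan/2024:14:15:00 to 10/Jan/2024:14:26:00
2. Filter for SUCCESS events within this window
3. Count matching events: 0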